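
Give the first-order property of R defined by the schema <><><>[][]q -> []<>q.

This is a Sahlqvist (Geach-type) schema ◇^3□^2q → □^1◇^1q.
Minimal-valuation argument: fix x; take any y with xR^3y and any z with xR^1z. Set V(q) to the set of worlds R-reachable from y in exactly 2 steps. Then □^2q holds at y, so the antecedent holds at x; validity forces ◇^1q at z, giving a w with zR^1w and yR^2w.
First-order correspondent: forall x forall y forall z ((x R^3 y & xRz) -> exists w (y R^2 w & zRw)).

forall x forall y forall z ((x R^3 y & xRz) -> exists w (y R^2 w & zRw))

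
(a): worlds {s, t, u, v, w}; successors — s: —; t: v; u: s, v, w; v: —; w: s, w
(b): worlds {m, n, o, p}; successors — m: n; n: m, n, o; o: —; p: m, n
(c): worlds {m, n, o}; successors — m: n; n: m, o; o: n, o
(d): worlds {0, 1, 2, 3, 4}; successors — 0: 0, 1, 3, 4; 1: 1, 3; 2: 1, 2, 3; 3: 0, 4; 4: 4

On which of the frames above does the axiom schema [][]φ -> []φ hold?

(b), (d)

Frame correspondent (Sahlqvist): forall x forall y (Rxy -> exists z (Rxz & Rzy)) — i.e. density.
(a): fails — Ruv but no z with Ruz and Rzv.
(b): satisfies the condition.
(c): fails — Rnm but no z with Rnz and Rzm.
(d): satisfies the condition.
Valid on: (b), (d).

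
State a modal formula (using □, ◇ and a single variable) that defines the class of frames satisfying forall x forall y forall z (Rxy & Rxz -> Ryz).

◇q → □◇q

A defining formula is ◇q → □◇q (the 5 axiom).
Suppose ◇q→□◇q is valid. Take Rxy, Rxz and set V(q)={y}. Then ◇q at x, so □◇q at x, so ◇q at z, so some w with Rzw has q; w=y, i.e. Rzy. By symmetry of the argument, Ryz.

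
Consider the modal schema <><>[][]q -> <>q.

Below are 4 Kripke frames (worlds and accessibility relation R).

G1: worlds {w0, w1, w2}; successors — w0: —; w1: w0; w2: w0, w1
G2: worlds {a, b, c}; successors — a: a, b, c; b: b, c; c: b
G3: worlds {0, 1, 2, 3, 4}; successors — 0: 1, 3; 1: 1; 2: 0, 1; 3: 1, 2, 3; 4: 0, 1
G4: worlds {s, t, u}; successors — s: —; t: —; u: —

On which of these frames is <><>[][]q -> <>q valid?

G2, G3, G4

Frame correspondent (Sahlqvist): forall x forall y (x R^2 y -> exists w (y R^2 w & xRw)) — i.e. a generalized confluence (Geach) condition.
G1: fails — w2R²w0 but no w with w0R²w and w2Rw.
G2: ✓.
G3: ✓.
G4: ✓.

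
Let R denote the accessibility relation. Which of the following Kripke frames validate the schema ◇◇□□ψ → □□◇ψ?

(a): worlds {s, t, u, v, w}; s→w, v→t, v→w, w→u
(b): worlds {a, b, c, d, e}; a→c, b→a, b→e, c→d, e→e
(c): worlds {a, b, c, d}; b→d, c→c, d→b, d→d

The schema corresponds to a generalized confluence (Geach) condition: ∀x ∀y ∀z ((xR²y ∧ xR²z) → ∃w (yR²w ∧ zRw)).
(a): fails — sR²u, sR²u but no w* with uR²w* and uRw*.
(b): fails — aR²d, aR²d but no w with dR²w and dRw.
(c): satisfies the condition.

(c)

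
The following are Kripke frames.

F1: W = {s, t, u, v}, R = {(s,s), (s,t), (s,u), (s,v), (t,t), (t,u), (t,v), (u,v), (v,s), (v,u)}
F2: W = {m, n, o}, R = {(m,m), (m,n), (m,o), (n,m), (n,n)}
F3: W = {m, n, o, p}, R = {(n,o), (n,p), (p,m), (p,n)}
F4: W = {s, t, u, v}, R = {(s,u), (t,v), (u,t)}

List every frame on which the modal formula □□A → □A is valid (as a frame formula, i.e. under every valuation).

Frame correspondent (Sahlqvist): ∀x ∀y (Rxy → ∃z (Rxz ∧ Rzy)) — i.e. density.
F1: fails — Ruv but no z with Ruz and Rzv.
F2: holds.
F3: fails — Rno but no z with Rnz and Rzo.
F4: fails — Rsu but no z with Rsz and Rzu.

F2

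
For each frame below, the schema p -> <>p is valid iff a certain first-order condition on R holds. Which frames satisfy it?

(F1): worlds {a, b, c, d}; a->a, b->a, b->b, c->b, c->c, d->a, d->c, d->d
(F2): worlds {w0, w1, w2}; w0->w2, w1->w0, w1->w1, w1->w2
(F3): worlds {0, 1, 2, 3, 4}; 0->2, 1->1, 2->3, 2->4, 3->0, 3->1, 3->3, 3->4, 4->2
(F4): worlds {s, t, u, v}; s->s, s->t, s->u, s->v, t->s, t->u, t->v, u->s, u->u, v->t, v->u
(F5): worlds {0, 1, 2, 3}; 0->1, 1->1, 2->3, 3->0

Frame correspondent (Sahlqvist): forall x Rxx — i.e. reflexivity.
(F1): ✓.
(F2): fails — world w0 does not see itself.
(F3): fails — world 0 does not see itself.
(F4): fails — world t does not see itself.
(F5): fails — world 0 does not see itself.

(F1)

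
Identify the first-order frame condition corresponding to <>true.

◇⊤ holds at w iff w has a successor, so frame-validity of ◇⊤ is exactly seriality. Equivalently via □A → ◇A:
Suppose □A→◇A is valid. At any x set V(A)=W. Then □A at x, so ◇A at x, so x has a successor.
The converse is a direct semantic check.
So the correspondent is seriality.

Seriality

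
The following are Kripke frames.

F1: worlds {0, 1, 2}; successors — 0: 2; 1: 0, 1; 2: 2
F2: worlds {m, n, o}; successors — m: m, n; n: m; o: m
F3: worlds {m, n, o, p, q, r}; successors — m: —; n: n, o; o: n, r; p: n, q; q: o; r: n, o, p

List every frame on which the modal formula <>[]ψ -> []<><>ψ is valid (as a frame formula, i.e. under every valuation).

This is the axiom for a generalized confluence (Geach) condition; its first-order frame correspondent is forall x forall y forall z ((xRy & xRz) -> exists w (yRw & z R^2 w)).
F1: fails — 1R1, 1R0 but no w with 1Rw and 0R²w.
F2: holds.
F3: fails — pRq, pRq but no w with qRw and qR²w.
Valid on: F2.

F2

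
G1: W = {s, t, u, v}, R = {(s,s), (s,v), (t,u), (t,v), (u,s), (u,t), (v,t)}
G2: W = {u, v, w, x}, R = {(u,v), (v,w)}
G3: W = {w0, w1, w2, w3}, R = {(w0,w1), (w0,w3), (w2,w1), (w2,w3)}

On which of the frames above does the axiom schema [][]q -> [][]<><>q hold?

G1, G3

This is the axiom for a generalized confluence (Geach) condition; its first-order frame correspondent is forall x forall z (x R^2 z -> exists w (x R^2 w & z R^2 w)).
G1: satisfies the condition.
G2: fails — uR²w but no t with uR²t and wR²t.
G3: satisfies the condition.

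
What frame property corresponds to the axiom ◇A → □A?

Suppose ◇A→□A is valid. Take Rxy, Rxz and set V(A)={y}. Then ◇A at x, so □A at x, so A at z, i.e. z=y.
Conversely, on a frame with partial functionality the schema holds at every world under every valuation.
So the correspondent is partial functionality.

Partial functionality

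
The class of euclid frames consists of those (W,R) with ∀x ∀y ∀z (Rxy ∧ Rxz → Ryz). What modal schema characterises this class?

The condition is the Euclidean property. The 5 schema ◇r → □◇r defines it.
Suppose ◇r→□◇r is valid. Take Rxy, Rxz and set V(r)={y}. Then ◇r at x, so □◇r at x, so ◇r at z, so some w with Rzw has r; w=y, i.e. Rzy. By symmetry of the argument, Ryz.

◇r → □◇r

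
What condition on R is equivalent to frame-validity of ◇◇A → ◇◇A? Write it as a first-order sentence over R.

∀x ∀y (xR²y → ∃w (y = w ∧ xR²w))

This is a Sahlqvist (Geach-type) schema ◇^2□^0A → □^0◇^2A.
Minimal-valuation argument: fix x; take any y with xR^2y and any z with xR^0z. Set V(A) to the set of worlds R-reachable from y in exactly 0 steps. Then □^0A holds at y, so the antecedent holds at x; validity forces ◇^2A at z, giving a w with zR^2w and yR^0w.
First-order correspondent: ∀x ∀y (xR²y → ∃w (y = w ∧ xR²w)).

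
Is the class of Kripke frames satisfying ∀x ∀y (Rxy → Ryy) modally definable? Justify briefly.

This is a Sahlqvist condition; the T□ axiom □(□r → r) defines it.
Suppose □(□r→r) is valid. Take Rxy and set V(r)={w : Ryw}. Then at y, □r holds; since □(□r→r) at x, □r→r at y, so r at y, i.e. Ryy.

Yes — defined by □(□r → r)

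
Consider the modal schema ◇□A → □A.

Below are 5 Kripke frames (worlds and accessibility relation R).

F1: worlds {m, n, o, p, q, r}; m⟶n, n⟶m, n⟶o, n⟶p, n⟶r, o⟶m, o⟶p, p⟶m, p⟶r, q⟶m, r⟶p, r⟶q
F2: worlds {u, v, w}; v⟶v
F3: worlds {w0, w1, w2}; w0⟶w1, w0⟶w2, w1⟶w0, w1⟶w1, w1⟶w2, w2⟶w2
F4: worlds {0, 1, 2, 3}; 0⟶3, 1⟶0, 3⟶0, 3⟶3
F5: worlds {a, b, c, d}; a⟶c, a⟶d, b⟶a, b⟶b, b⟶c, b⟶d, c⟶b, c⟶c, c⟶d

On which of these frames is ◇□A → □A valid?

F2

Frame correspondent (Sahlqvist): ∀x ∀y ∀z (Rxy ∧ Rxz → Ryz) — i.e. the Euclidean property.
F1: fails — Rmn and Rmn but not Rnn.
F2: ✓.
F3: fails — Rw0w2 and Rw0w1 but not Rw2w1.
F4: fails — R10 and R10 but not R00.
F5: fails — Rad and Rac but not Rdc.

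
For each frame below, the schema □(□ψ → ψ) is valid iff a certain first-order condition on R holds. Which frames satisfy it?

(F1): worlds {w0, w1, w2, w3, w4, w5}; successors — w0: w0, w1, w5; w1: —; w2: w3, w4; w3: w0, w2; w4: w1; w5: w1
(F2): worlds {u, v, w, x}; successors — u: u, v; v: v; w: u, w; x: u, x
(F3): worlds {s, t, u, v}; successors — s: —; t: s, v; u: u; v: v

(F2)

Frame correspondent (Sahlqvist): ∀x ∀y (Rxy → Ryy) — i.e. shift-reflexivity.
(F1): fails — Rw2w4 but not Rw4w4.
(F2): holds.
(F3): fails — Rts but not Rss.
Valid on: (F2).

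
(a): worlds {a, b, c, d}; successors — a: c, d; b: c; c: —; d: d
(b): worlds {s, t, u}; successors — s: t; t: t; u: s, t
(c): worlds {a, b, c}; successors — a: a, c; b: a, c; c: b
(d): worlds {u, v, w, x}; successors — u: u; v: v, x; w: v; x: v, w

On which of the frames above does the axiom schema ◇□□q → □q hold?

The schema corresponds to a generalized confluence (Geach) condition: ∀x ∀y ∀z ((xRy ∧ xRz) → ∃w (yR²w ∧ z = w)).
(a): fails — aRc, aRc but no w with cR²w and c=w.
(b): fails — uRs, uRs but no w with sR²w and s=w.
(c): satisfies the condition.
(d): fails — xRw, xRw but no t with wR²t and w=t.

(c)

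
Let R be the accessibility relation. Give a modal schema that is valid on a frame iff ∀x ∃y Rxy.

A defining formula is □r → ◇r (the D axiom).
Suppose □r→◇r is valid. At any x set V(r)=W. Then □r at x, so ◇r at x, so x has a successor.

□r → ◇r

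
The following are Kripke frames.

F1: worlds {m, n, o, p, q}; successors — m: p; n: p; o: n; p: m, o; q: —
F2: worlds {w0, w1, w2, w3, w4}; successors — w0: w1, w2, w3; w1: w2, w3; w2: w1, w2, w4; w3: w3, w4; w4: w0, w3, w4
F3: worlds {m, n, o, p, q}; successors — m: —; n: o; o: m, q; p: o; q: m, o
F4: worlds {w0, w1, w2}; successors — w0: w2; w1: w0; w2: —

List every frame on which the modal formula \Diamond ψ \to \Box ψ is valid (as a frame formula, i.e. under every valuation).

This is the axiom for partial functionality; its first-order frame correspondent is \forall x \forall y \forall z (Rxy \wedge Rxz \to y = z).
F1: fails — p sees both m and o.
F2: fails — w0 sees both w1 and w2.
F3: fails — o sees both m and q.
F4: ✓.
Valid on: F4.

F4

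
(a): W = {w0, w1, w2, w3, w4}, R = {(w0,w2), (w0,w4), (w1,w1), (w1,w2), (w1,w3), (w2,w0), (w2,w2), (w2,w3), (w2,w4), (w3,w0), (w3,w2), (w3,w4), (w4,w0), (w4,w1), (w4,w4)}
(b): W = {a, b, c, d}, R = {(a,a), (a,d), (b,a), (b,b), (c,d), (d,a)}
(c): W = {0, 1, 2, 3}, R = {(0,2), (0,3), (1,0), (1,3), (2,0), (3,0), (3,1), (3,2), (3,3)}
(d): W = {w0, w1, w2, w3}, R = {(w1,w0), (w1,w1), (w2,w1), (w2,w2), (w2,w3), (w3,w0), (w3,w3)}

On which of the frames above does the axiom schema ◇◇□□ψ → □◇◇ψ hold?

(a), (b), (c)

This is the axiom for a generalized confluence (Geach) condition; its first-order frame correspondent is ∀x ∀y ∀z ((xR²y ∧ xRz) → ∃w (yR²w ∧ zR²w)).
(a): holds.
(b): holds.
(c): holds.
(d): fails — w1R²w0, w1Rw0 but no w with w0R²w and w0R²w.
Valid on: (a), (b), (c).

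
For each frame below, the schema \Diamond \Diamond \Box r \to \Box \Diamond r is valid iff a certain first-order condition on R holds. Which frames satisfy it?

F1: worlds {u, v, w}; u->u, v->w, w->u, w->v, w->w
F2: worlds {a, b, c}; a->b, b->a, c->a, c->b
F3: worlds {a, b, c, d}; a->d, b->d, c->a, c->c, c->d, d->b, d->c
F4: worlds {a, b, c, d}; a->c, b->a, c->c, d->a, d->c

F4

This is the axiom for a generalized confluence (Geach) condition; its first-order frame correspondent is \forall x \forall y \forall z ((x R^2 y \wedge xRz) \to \exists w (yRw \wedge zRw)).
F1: fails — wR²u, wRv but no t with uRt and vRt.
F2: fails — aR²a, aRb but no w with aRw and bRw.
F3: fails — aR²b, aRd but no w with bRw and dRw.
F4: satisfies the condition.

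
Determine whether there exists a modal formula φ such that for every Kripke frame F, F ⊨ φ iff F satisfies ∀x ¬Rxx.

Not definable by any modal formula

Modal frame validity is preserved under surjective bounded morphisms.
The 5-cycle (worlds a,b,c,d,e with a→b→c→d→e→a) is irreflexive, and the map sending every world to a single reflexive point • is a surjective bounded morphism (forth: every edge maps to (•,•); back: every world has a successor). So any modal formula valid on the 5-cycle is also valid on the reflexive point, which is not irreflexive.
So no modal formula (or set of formulas) defines exactly the irreflexive frames.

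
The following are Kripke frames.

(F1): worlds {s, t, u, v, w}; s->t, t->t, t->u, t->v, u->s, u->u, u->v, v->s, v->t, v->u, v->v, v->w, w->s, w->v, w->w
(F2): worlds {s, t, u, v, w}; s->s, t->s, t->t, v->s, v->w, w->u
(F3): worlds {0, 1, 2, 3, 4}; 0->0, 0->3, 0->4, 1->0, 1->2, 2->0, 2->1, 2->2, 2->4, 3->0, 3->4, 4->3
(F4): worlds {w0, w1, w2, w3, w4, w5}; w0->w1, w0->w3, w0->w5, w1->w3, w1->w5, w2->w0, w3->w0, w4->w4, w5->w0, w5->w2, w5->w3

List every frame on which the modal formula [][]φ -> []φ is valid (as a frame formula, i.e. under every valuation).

(F1)

The schema corresponds to density: forall x forall y (Rxy -> exists z (Rxz & Rzy)).
(F1): holds.
(F2): fails — Rwu but no z with Rwz and Rzu.
(F3): fails — R43 but no z with R4z and Rz3.
(F4): fails — Rw1w5 but no z with Rw1z and Rzw5.
Valid on: (F1).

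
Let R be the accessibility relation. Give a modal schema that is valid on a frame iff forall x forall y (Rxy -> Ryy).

This is shift-reflexivity; the standard corresponding axiom is T□: □(□p → p).
Suppose □(□p→p) is valid. Take Rxy and set V(p)={w : Ryw}. Then at y, □p holds; since □(□p→p) at x, □p→p at y, so p at y, i.e. Ryy.

□(□p → p)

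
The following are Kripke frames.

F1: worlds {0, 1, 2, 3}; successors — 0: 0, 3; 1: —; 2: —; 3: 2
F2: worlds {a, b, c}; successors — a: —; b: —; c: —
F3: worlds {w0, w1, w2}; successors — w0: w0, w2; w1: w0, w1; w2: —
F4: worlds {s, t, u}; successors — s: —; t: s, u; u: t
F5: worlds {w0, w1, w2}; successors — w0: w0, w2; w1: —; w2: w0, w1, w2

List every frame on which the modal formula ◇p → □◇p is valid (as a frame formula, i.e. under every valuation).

F2

The schema corresponds to the Euclidean property: ∀x ∀y ∀z (Rxy ∧ Rxz → Ryz).
F1: fails — R03 and R00 but not R30.
F2: holds.
F3: fails — Rw0w2 and Rw0w2 but not Rw2w2.
F4: fails — Rtu and Rtu but not Ruu.
F5: fails — Rw2w1 and Rw2w2 but not Rw1w2.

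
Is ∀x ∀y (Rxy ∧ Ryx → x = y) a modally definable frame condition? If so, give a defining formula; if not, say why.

No

Modal frame validity is preserved under surjective bounded morphisms.
The 8-cycle (worlds 0,1,2,3,4,5,6,7 with 0→1→2→3→4→5→6→7→0) is antisymmetric. Sending even-indexed worlds to • and odd-indexed worlds to ∘ is a surjective bounded morphism onto the two-world frame with •↔∘, which is not antisymmetric.
Hence antisymmetry is not modally definable.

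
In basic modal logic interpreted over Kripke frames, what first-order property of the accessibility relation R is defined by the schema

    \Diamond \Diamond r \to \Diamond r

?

This is a form of the 4 axiom.
It corresponds to transitivity: \forall x \forall y \forall z (Rxy \wedge Ryz \to Rxz).

transitivity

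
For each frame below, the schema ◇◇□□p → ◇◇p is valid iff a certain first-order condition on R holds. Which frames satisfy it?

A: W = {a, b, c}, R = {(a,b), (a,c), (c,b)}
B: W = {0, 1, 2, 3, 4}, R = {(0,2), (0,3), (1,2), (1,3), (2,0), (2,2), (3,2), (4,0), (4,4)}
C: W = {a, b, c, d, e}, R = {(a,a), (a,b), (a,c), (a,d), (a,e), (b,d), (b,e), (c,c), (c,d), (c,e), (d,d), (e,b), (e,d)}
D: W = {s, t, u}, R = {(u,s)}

This is the axiom for a generalized confluence (Geach) condition; its first-order frame correspondent is ∀x ∀y (xR²y → ∃w (yR²w ∧ xR²w)).
A: fails — aR²b but no w with bR²w and aR²w.
B: ✓.
C: ✓.
D: ✓.
Valid on: B, C, D.

B, C, D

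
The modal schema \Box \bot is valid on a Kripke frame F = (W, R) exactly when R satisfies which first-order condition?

□⊥ is valid iff no world has any successor (otherwise □⊥ fails at any world with one).

emptiness of R: \forall x \forall y \neg Rxy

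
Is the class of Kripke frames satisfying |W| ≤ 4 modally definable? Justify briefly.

Any modally definable frame class is closed under disjoint unions.
Any modal formula valid on each of 5 disjoint one-world frames is valid on their disjoint union (validity is preserved under disjoint unions). Each one-world frame has |W|=1≤4, but the union has |W|=5.
So the class is not modally definable.

No — not modally definable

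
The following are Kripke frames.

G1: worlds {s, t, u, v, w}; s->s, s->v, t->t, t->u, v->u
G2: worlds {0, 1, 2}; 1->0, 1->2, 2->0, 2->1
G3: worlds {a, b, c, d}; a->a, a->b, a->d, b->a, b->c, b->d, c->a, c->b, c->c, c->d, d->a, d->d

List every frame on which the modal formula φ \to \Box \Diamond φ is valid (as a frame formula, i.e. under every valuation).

Frame correspondent (Sahlqvist): \forall x \forall y (Rxy \to Ryx) — i.e. symmetry.
G1: fails — Rvu but not Ruv.
G2: fails — R10 but not R01.
G3: fails — Rcd but not Rdc.
Valid on no frame.

none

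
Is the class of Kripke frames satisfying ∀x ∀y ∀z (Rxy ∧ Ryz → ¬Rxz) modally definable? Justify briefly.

Not definable by any modal formula

If a class were modally definable it would be closed under surjective bounded morphisms (Goldblatt–Thomason).
The 5-cycle (worlds w0,w1,w2,w3,w4 with w0→w1→w2→w3→w4→w0) is intransitive. Mapping every world to a single reflexive point • is a surjective bounded morphism; the reflexive point is not intransitive (R••∧R•• but R••).
So the class is not modally definable.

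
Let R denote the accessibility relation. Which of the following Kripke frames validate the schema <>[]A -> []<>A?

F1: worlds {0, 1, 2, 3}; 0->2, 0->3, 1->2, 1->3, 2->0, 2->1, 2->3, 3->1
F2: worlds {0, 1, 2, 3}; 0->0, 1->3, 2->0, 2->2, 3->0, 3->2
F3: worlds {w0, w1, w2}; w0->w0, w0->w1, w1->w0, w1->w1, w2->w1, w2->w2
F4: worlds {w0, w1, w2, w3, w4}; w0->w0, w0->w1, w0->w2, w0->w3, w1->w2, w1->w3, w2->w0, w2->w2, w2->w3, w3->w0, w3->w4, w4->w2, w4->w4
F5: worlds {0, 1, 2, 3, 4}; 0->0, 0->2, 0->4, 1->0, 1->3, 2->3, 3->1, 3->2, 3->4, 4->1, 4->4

Frame correspondent (Sahlqvist): forall x forall y forall z (Rxy & Rxz -> exists w (Ryw & Rzw)) — i.e. convergence.
F1: fails — R23 and R20 but 3 and 0 have no common successor.
F2: holds.
F3: holds.
F4: fails — Rw0w1 and Rw0w3 but w1 and w3 have no common successor.
F5: fails — R00 and R02 but 0 and 2 have no common successor.

F2, F3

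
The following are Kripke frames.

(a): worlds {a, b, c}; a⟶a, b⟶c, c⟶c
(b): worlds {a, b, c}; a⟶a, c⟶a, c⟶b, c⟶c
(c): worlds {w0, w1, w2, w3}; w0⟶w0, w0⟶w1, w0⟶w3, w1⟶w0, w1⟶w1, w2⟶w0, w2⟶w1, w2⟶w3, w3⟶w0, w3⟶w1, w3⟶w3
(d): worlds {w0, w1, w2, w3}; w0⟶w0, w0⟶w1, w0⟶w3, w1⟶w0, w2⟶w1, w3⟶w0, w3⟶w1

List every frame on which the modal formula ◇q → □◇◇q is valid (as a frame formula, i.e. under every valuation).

(a), (c), (d)

This is the axiom for a generalized confluence (Geach) condition; its first-order frame correspondent is ∀x ∀y ∀z ((xRy ∧ xRz) → ∃w (y = w ∧ zR²w)).
(a): ✓.
(b): fails — cRa, cRb but no w with a=w and bR²w.
(c): ✓.
(d): ✓.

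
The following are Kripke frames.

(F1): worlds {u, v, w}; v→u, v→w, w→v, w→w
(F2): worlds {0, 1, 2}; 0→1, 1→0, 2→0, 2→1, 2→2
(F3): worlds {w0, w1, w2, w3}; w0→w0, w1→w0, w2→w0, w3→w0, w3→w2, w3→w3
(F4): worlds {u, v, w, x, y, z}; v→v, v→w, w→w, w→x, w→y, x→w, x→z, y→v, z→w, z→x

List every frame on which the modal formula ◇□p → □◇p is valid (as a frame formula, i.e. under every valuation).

(F3)

This is the axiom for convergence; its first-order frame correspondent is ∀x ∀y ∀z (Rxy ∧ Rxz → ∃w (Ryw ∧ Rzw)).
(F1): fails — Rvu and Rvu but u and u have no common successor.
(F2): fails — R20 and R21 but 0 and 1 have no common successor.
(F3): holds.
(F4): fails — Rww and Rwy but w and y have no common successor.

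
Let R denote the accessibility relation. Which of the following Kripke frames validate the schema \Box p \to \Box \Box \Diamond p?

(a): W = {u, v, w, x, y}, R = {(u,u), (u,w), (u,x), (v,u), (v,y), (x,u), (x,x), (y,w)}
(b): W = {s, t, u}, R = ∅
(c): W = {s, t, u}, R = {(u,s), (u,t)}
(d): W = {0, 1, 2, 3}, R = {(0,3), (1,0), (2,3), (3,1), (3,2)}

(b), (c)

The schema corresponds to a generalized confluence (Geach) condition: \forall x \forall z (x R^2 z \to \exists w (xRw \wedge zRw)).
(a): fails — uR²w but no t with uRt and wRt.
(b): condition met.
(c): condition met.
(d): fails — 0R²1 but no w with 0Rw and 1Rw.
Valid on: (b), (c).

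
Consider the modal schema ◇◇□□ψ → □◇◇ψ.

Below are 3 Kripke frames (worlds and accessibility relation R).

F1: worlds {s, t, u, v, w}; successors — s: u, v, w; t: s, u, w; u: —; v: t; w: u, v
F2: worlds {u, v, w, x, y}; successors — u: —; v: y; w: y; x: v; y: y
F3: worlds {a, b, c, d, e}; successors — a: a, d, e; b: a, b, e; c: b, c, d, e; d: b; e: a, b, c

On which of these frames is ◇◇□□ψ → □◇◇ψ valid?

F2, F3

Frame correspondent (Sahlqvist): ∀x ∀y ∀z ((xR²y ∧ xRz) → ∃w (yR²w ∧ zR²w)) — i.e. a generalized confluence (Geach) condition.
F1: fails — sR²t, sRu but no w* with tR²w* and uR²w*.
F2: holds.
F3: holds.
Valid on: F2, F3.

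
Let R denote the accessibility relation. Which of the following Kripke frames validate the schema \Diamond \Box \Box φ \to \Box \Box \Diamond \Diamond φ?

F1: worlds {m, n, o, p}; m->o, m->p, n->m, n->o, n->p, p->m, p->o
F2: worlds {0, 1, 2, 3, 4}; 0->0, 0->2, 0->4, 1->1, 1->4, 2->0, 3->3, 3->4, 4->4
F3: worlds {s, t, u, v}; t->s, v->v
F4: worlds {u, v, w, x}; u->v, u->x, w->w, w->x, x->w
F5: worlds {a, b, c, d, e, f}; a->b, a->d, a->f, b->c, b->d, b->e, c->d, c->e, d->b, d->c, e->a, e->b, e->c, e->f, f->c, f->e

This is the axiom for a generalized confluence (Geach) condition; its first-order frame correspondent is \forall x \forall y \forall z ((xRy \wedge x R^2 z) \to \exists w (y R^2 w \wedge z R^2 w)).
F1: fails — mRo, mR²m but no w with oR²w and mR²w.
F2: condition met.
F3: condition met.
F4: fails — uRv, uR²w but no t with vR²t and wR²t.
F5: condition met.
Valid on: F2, F3, F5.

F2, F3, F5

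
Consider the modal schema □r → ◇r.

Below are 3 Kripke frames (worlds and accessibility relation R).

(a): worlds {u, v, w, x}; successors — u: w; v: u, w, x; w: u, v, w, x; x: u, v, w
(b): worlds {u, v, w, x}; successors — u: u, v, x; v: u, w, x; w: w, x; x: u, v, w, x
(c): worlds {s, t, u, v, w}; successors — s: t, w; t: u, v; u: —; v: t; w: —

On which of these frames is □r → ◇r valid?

(a), (b)

The schema corresponds to seriality: ∀x ∃y Rxy.
(a): condition met.
(b): condition met.
(c): fails — world u has no successor.
Valid on: (a), (b).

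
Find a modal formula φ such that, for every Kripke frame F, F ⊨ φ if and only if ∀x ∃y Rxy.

This is seriality; the standard corresponding axiom is D: □q → ◇q.
Suppose □q→◇q is valid. At any x set V(q)=W. Then □q at x, so ◇q at x, so x has a successor.

□q → ◇q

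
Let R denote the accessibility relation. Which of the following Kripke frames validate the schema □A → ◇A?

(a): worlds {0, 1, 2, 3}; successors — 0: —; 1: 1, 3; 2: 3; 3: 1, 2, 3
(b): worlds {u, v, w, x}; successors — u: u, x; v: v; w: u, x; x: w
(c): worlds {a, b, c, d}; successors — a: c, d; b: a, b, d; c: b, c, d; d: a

(b), (c)

The schema corresponds to seriality: ∀x ∃y Rxy.
(a): fails — world 0 has no successor.
(b): condition met.
(c): condition met.
Valid on: (b), (c).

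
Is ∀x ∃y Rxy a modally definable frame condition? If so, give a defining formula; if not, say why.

The condition is seriality. A defining modal formula is □p → ◇p.

Yes — defined by □p → ◇p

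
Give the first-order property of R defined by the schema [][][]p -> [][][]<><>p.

This is a Sahlqvist (Geach-type) schema ◇^0□^3p → □^3◇^2p.
Minimal-valuation argument: fix x; take any y with xR^0y and any z with xR^3z. Set V(p) to the set of worlds R-reachable from y in exactly 3 steps. Then □^3p holds at y, so the antecedent holds at x; validity forces ◇^2p at z, giving a w with zR^2w and yR^3w.
First-order correspondent: forall x forall z (x R^3 z -> exists w (x R^3 w & z R^2 w)).

forall x forall z (x R^3 z -> exists w (x R^3 w & z R^2 w))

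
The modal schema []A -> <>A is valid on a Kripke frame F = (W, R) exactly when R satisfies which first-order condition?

Suppose □A→◇A is valid. At any x set V(A)=W. Then □A at x, so ◇A at x, so x has a successor.
Conversely, any frame satisfying forall x exists y Rxy validates the schema.
So the correspondent is seriality.

Seriality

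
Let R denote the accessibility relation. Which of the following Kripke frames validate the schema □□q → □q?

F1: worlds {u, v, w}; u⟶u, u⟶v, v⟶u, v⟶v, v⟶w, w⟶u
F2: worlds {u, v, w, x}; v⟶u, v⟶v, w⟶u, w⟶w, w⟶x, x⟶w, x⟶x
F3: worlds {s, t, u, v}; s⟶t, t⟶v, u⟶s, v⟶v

Frame correspondent (Sahlqvist): ∀x ∀y (Rxy → ∃z (Rxz ∧ Rzy)) — i.e. density.
F1: holds.
F2: holds.
F3: fails — Rus but no z with Ruz and Rzs.

F1, F2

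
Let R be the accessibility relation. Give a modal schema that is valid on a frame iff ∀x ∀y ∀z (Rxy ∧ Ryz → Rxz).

□r → □□r

The condition is transitivity. The 4 schema □r → □□r defines it.
Suppose □r→□□r is valid. Take Rxy, Ryz and set V(r)={w : Rxw}. Then □r at x, so □□r at x, so □r at y, so r at z, i.e. Rxz.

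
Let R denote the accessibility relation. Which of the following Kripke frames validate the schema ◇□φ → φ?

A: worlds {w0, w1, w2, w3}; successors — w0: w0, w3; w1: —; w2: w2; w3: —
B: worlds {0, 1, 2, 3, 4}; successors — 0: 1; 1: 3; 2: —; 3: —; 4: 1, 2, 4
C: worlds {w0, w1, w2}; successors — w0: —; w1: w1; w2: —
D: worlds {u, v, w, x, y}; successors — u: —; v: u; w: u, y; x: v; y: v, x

This is the axiom for a generalized confluence (Geach) condition; its first-order frame correspondent is ∀x ∀y (xRy → ∃w (yRw ∧ x = w)).
A: fails — w0Rw3 but no w with w3Rw and w0=w.
B: fails — 0R1 but no w with 1Rw and 0=w.
C: holds.
D: fails — vRu but no t with uRt and v=t.

C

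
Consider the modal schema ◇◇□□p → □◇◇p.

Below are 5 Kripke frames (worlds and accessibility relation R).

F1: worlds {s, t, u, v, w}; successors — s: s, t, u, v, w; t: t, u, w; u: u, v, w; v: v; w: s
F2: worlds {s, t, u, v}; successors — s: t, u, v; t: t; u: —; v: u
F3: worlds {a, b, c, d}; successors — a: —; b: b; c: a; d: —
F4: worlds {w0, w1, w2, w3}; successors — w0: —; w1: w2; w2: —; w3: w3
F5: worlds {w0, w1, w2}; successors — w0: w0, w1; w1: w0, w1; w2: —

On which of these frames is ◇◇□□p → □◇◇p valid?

The schema corresponds to a generalized confluence (Geach) condition: ∀x ∀y ∀z ((xR²y ∧ xRz) → ∃w (yR²w ∧ zR²w)).
F1: satisfies the condition.
F2: fails — sR²t, sRu but no w with tR²w and uR²w.
F3: satisfies the condition.
F4: satisfies the condition.
F5: satisfies the condition.

F1, F3, F4, F5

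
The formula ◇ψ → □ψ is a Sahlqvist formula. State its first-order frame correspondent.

partial functionality: ∀x ∀y ∀z (Rxy ∧ Rxz → y = z)

Suppose ◇ψ→□ψ is valid. Take Rxy, Rxz and set V(ψ)={y}. Then ◇ψ at x, so □ψ at x, so ψ at z, i.e. z=y.
The converse is a direct semantic check.
Frame condition: ∀x ∀y ∀z (Rxy ∧ Rxz → y = z).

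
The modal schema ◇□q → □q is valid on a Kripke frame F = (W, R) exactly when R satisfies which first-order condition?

This is frame-equivalent to ◇q → □◇q (substitute ¬q for q and contrapose).
Suppose ◇q→□◇q is valid. Take Rxy, Rxz and set V(q)={y}. Then ◇q at x, so □◇q at x, so ◇q at z, so some w with Rzw has q; w=y, i.e. Rzy. By symmetry of the argument, Ryz.

the Euclidean property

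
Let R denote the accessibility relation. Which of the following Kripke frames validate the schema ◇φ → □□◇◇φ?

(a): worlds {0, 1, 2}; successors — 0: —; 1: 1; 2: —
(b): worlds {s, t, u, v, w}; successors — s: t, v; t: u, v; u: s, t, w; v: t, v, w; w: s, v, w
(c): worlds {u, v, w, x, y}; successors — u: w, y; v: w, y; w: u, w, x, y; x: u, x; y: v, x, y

(a)

Frame correspondent (Sahlqvist): ∀x ∀y ∀z ((xRy ∧ xR²z) → ∃w (y = w ∧ zR²w)) — i.e. a generalized confluence (Geach) condition.
(a): ✓.
(b): fails — tRu, tR²t but no w* with u=w* and tR²w*.
(c): fails — yRv, yR²x but no t with v=t and xR²t.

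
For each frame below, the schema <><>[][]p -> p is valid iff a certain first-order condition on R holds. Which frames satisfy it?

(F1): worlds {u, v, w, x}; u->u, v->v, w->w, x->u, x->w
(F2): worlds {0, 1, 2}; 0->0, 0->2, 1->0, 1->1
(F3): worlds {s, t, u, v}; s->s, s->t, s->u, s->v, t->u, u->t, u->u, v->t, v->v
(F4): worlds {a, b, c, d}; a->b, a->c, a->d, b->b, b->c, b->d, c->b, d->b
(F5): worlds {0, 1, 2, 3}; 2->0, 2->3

(F5)

This is the axiom for a generalized confluence (Geach) condition; its first-order frame correspondent is forall x forall y (x R^2 y -> exists w (y R^2 w & x = w)).
(F1): fails — xR²u but no t with uR²t and x=t.
(F2): fails — 0R²2 but no w with 2R²w and 0=w.
(F3): fails — sR²t but no w with tR²w and s=w.
(F4): fails — aR²b but no w with bR²w and a=w.
(F5): ✓.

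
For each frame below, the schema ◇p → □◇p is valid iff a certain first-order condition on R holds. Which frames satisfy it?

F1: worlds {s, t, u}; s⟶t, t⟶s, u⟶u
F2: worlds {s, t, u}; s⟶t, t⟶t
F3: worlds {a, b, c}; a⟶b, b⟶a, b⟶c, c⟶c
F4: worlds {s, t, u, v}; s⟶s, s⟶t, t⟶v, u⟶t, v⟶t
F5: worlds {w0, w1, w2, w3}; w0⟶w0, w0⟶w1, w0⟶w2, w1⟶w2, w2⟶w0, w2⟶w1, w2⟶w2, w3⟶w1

F2

This is the axiom for the Euclidean property; its first-order frame correspondent is ∀x ∀y ∀z (Rxy ∧ Rxz → Ryz).
F1: fails — Rst and Rst but not Rtt.
F2: condition met.
F3: fails — Rab and Rab but not Rbb.
F4: fails — Rst and Rss but not Rts.
F5: fails — Rw0w1 and Rw0w1 but not Rw1w1.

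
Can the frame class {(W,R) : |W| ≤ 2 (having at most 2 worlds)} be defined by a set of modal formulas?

Any modally definable frame class is closed under disjoint unions.
Any modal formula valid on each of 3 disjoint one-world frames is valid on their disjoint union (validity is preserved under disjoint unions). Each one-world frame has |W|=1≤2, but the union has |W|=3.
So no modal formula (or set of formulas) defines exactly the |W|≤2 frames.

Not modally definable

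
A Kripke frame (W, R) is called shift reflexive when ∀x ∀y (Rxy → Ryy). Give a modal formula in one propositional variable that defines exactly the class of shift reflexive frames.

A defining formula is □(□q → q) (the T□ axiom).
Suppose □(□q→q) is valid. Take Rxy and set V(q)={w : Ryw}. Then at y, □q holds; since □(□q→q) at x, □q→q at y, so q at y, i.e. Ryy.

□(□q → q)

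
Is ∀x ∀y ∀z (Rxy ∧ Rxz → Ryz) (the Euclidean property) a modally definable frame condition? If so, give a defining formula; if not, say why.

Yes, by ◇q → □◇q

This is a Sahlqvist condition; the 5 axiom ◇q → □◇q defines it.
Suppose ◇q→□◇q is valid. Take Rxy, Rxz and set V(q)={y}. Then ◇q at x, so □◇q at x, so ◇q at z, so some w with Rzw has q; w=y, i.e. Rzy. By symmetry of the argument, Ryz.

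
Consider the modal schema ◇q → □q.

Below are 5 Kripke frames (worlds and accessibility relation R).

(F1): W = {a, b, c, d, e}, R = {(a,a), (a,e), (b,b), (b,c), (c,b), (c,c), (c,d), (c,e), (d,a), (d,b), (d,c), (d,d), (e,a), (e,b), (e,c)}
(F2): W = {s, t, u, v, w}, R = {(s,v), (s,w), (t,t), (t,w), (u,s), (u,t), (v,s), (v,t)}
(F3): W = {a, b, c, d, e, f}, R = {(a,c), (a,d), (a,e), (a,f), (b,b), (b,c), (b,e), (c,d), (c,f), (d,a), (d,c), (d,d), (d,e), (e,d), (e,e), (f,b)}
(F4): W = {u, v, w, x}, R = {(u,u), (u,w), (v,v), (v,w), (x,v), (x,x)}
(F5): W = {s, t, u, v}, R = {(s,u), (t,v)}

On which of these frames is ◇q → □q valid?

This is the axiom for partial functionality; its first-order frame correspondent is ∀x ∀y ∀z (Rxy ∧ Rxz → y = z).
(F1): fails — a sees both a and e.
(F2): fails — s sees both v and w.
(F3): fails — a sees both c and d.
(F4): fails — u sees both u and w.
(F5): holds.

(F5)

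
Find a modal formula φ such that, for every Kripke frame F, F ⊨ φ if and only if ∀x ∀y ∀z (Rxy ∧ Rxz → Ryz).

◇r → □◇r

This is the Euclidean property; the standard corresponding axiom is 5: ◇r → □◇r.
Suppose ◇r→□◇r is valid. Take Rxy, Rxz and set V(r)={y}. Then ◇r at x, so □◇r at x, so ◇r at z, so some w with Rzw has r; w=y, i.e. Rzy. By symmetry of the argument, Ryz.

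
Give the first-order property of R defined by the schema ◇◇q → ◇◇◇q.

This is a Sahlqvist (Geach-type) schema ◇^2□^0q → □^0◇^3q.
First-order correspondent: ∀x ∀y (xR²y → ∃w (y = w ∧ xR³w)).

∀x ∀y (xR²y → ∃w (y = w ∧ xR³w))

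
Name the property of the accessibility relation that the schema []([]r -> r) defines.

shift-reflexivity: forall x forall y (Rxy -> Ryy)

Suppose □(□r→r) is valid. Take Rxy and set V(r)={w : Ryw}. Then at y, □r holds; since □(□r→r) at x, □r→r at y, so r at y, i.e. Ryy.
The converse is a direct semantic check.
Frame condition: forall x forall y (Rxy -> Ryy).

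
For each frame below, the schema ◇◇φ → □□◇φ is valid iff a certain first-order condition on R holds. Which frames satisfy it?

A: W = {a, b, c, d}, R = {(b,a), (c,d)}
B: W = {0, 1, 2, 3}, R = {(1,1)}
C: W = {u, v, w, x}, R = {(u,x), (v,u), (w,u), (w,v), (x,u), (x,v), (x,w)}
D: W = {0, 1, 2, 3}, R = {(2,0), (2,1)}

A, B, D

Frame correspondent (Sahlqvist): ∀x ∀y ∀z ((xR²y ∧ xR²z) → ∃w (y = w ∧ zRw)) — i.e. a generalized confluence (Geach) condition.
A: holds.
B: holds.
C: fails — uR²u, uR²u but no t with u=t and uRt.
D: holds.
Valid on: A, B, D.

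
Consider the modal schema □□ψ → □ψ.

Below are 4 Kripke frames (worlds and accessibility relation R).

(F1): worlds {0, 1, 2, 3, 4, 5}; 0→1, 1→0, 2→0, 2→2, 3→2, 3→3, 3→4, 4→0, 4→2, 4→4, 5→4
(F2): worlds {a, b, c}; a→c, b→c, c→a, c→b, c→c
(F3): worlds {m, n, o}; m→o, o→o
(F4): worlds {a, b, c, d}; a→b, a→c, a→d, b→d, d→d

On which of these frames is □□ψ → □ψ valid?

(F2), (F3)

This is the axiom for density; its first-order frame correspondent is ∀x ∀y (Rxy → ∃z (Rxz ∧ Rzy)).
(F1): fails — R10 but no z with R1z and Rz0.
(F2): holds.
(F3): holds.
(F4): fails — Rab but no z with Raz and Rzb.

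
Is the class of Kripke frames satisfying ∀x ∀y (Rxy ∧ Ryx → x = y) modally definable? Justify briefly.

No

Any modally definable frame class is closed under surjective bounded morphisms.
The 6-cycle (worlds s,t,u,v,w,x with s→t→u→v→w→x→s) is antisymmetric. Sending even-indexed worlds to • and odd-indexed worlds to ∘ is a surjective bounded morphism onto the two-world frame with •↔∘, which is not antisymmetric.
Hence antisymmetry is not modally definable.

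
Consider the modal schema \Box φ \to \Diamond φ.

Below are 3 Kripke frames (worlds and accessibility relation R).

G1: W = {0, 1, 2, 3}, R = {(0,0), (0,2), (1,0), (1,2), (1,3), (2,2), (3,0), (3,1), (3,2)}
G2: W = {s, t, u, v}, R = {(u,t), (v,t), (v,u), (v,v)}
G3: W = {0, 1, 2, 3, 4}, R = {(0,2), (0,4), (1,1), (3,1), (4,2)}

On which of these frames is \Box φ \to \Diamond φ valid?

G1

This is the axiom for seriality; its first-order frame correspondent is \forall x \exists y Rxy.
G1: holds.
G2: fails — world s has no successor.
G3: fails — world 2 has no successor.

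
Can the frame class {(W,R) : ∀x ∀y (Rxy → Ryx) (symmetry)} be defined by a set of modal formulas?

This is a Sahlqvist condition; the B axiom r → □◇r defines it.
Suppose r→□◇r is valid. Take Rxy and set V(r)={x}. Then r at x, so □◇r at x, so ◇r at y, so some z with Ryz has r; z=x, i.e. Ryx.

Yes — defined by r → □◇r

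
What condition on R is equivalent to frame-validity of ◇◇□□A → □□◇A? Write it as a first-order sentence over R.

This is a Sahlqvist (Geach-type) schema ◇^2□^2A → □^2◇^1A.
First-order correspondent: ∀x ∀y ∀z ((xR²y ∧ xR²z) → ∃w (yR²w ∧ zRw)).

∀x ∀y ∀z ((xR²y ∧ xR²z) → ∃w (yR²w ∧ zRw))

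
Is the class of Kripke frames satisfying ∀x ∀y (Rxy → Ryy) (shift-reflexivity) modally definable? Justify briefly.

Yes — defined by □(□r → r)

Yes: it is shift-reflexivity, defined by the T□ schema □(□r → r).
Suppose □(□r→r) is valid. Take Rxy and set V(r)={w : Ryw}. Then at y, □r holds; since □(□r→r) at x, □r→r at y, so r at y, i.e. Ryy.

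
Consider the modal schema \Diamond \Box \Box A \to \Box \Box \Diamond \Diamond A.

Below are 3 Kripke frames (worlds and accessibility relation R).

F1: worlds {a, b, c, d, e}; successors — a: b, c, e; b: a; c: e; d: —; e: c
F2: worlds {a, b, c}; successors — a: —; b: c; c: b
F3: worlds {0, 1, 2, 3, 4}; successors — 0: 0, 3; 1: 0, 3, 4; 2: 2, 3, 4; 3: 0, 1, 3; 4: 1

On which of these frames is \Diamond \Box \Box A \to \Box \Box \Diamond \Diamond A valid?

Frame correspondent (Sahlqvist): \forall x \forall y \forall z ((xRy \wedge x R^2 z) \to \exists w (y R^2 w \wedge z R^2 w)) — i.e. a generalized confluence (Geach) condition.
F1: fails — aRc, aR²e but no w with cR²w and eR²w.
F2: fails — bRc, bR²b but no w with cR²w and bR²w.
F3: satisfies the condition.
Valid on: F3.

F3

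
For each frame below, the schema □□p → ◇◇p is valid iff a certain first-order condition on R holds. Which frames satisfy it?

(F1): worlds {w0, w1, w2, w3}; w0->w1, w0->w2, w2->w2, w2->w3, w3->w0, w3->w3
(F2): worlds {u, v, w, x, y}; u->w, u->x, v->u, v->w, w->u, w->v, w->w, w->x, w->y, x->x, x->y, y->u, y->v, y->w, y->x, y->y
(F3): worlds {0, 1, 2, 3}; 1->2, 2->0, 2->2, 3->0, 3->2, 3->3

The schema corresponds to a generalized confluence (Geach) condition: ∀x ∃w (xR²w ∧ xR²w).
(F1): fails — at w1 but no w with w1R²w and w1R²w.
(F2): ✓.
(F3): fails — at 0 but no w with 0R²w and 0R²w.

(F2)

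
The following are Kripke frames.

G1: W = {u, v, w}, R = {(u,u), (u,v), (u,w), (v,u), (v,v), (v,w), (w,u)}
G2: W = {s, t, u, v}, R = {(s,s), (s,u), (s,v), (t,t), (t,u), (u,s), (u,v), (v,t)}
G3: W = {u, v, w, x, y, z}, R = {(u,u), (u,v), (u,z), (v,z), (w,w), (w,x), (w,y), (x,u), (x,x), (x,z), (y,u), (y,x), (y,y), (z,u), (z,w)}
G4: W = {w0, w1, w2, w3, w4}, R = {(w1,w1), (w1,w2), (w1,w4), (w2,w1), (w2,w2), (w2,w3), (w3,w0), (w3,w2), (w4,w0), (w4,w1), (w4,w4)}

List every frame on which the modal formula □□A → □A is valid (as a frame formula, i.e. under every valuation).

Frame correspondent (Sahlqvist): ∀x ∀y (Rxy → ∃z (Rxz ∧ Rzy)) — i.e. density.
G1: condition met.
G2: condition met.
G3: fails — Rvz but no t with Rvt and Rtz.
G4: fails — Rw3w0 but no z with Rw3z and Rzw0.
Valid on: G1, G2.

G1, G2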